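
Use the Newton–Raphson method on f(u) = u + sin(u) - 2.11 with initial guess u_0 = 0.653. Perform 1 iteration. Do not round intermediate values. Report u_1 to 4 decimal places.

Newton update: u ← u − f(u)/f'(u).
f'(u) = 1 + cos(u)
u_0 = 0.653000: f = -0.849428, f' = 1.794265 → u_1 = 0.653000 - (-0.849428)/(1.794265) = 1.126413

1.1264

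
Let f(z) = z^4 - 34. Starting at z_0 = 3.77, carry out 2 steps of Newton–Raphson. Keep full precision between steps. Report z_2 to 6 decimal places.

f'(z) = 4z^3
z_0 = 3.770000: f = 168.006526, f' = 214.330532 → z_1 = 3.770000 - (168.006526)/(214.330532) = 2.986133
z_1 = 2.986133: f = 45.512768, f' = 106.509328 → z_2 = 2.986133 - (45.512768)/(106.509328) = 2.558821

2.558821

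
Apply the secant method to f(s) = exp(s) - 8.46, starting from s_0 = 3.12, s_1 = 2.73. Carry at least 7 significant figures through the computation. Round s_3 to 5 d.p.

f(s_0) = 14.186380, f(s_1) = 6.872887
s_2 = 2.730000 - (6.872887)·(2.730000 - 3.120000)/(6.872887 - (14.186380)) = 2.363496; f(s_2) = 2.168040
s_3 = 2.363496 - (2.168040)·(2.363496 - 2.730000)/(2.168040 - (6.872887)) = 2.194607; f(s_3) = 0.516473

2.19461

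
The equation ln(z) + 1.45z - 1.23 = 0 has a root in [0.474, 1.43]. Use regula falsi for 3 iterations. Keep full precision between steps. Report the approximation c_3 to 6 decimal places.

0.912898

f(0.474000) = -1.289248, f(1.430000) = 1.201174
step 1: c = 0.968904, f(c) = 0.143322 > 0 → new bracket [0.474000, 0.968904]
step 2: c = 0.919391, f(c) = 0.019074 > 0 → new bracket [0.474000, 0.919391]
step 3: c = 0.912898, f(c) = 0.002571 > 0 → new bracket [0.474000, 0.912898]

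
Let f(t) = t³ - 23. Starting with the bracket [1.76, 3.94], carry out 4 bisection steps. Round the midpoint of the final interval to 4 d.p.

2.7819

f(1.760000) = -17.548224, f(3.940000) = 38.162984 (opposite signs)
step 1: m = 2.850000, f(m) = 0.149125 > 0 → root in [1.760000, 2.850000]
step 2: m = 2.305000, f(m) = -10.753477 < 0 → root in [2.305000, 2.850000]
step 3: m = 2.577500, f(m) = -5.876363 < 0 → root in [2.577500, 2.850000]
step 4: m = 2.713750, f(m) = -3.014753 < 0 → root in [2.713750, 2.850000]
Midpoint of [2.713750, 2.850000] = 2.781875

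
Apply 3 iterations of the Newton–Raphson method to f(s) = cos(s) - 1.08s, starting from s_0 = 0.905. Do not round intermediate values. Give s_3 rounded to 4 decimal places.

0.7051

f'(s) = -sin(s) - 1.08
s_0 = 0.905000: f = -0.359714, f' = -1.866425 → s_1 = 0.905000 - (-0.359714)/(-1.866425) = 0.712271
s_1 = 0.712271: f = -0.012373, f' = -1.733554 → s_2 = 0.712271 - (-0.012373)/(-1.733554) = 0.705134
s_2 = 0.705134: f = -0.000019, f' = -1.728136 → s_3 = 0.705134 - (-0.000019)/(-1.728136) = 0.705122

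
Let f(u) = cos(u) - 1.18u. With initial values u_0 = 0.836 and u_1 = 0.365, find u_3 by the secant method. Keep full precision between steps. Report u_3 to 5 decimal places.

0.66714

f(u_0) = -0.316044, f(u_1) = 0.503424
u_2 = 0.365000 - (0.503424)·(0.365000 - 0.836000)/(0.503424 - (-0.316044)) = 0.654350; f(u_2) = 0.021312
u_3 = 0.654350 - (0.021312)·(0.654350 - 0.365000)/(0.021312 - (0.503424)) = 0.667140; f(u_3) = -0.001631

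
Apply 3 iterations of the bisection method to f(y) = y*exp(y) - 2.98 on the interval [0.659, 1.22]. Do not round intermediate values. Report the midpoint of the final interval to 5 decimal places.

f(0.659000) = -1.706246, f(1.220000) = 1.152369 (opposite signs)
step 1: m = 0.939500, f(m) = -0.576100 < 0 → root in [0.939500, 1.220000]
step 2: m = 1.079750, f(m) = 0.198723 > 0 → root in [0.939500, 1.079750]
step 3: m = 1.009625, f(m) = -0.209012 < 0 → root in [1.009625, 1.079750]
Midpoint of [1.009625, 1.079750] = 1.044687

1.04469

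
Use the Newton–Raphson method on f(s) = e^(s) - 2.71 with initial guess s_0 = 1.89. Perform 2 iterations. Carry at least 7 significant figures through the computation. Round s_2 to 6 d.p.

1.038406

Newton update: s ← s − f(s)/f'(s).
f'(s) = e^(s)
s_0 = 1.890000: f = 3.909369, f' = 6.619369 → s_1 = 1.890000 - (3.909369)/(6.619369) = 1.299405
s_1 = 1.299405: f = 0.957113, f' = 3.667113 → s_2 = 1.299405 - (0.957113)/(3.667113) = 1.038406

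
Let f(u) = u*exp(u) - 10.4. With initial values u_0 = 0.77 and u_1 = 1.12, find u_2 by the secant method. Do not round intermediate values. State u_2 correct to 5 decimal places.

2.49803

Secant update: u_(k+1) = u_k − f(u_k)·(u_k − u_(k-1))/(f(u_k) − f(u_(k-1))).
f(u_0) = -8.736980, f(u_1) = -6.967363
u_2 = 1.120000 - (-6.967363)·(1.120000 - 0.770000)/(-6.967363 - (-8.736980)) = 2.498026; f(u_2) = 19.972157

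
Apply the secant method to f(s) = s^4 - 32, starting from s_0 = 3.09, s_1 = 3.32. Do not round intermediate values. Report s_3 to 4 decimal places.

f(s_0) = 59.166214, f(s_1) = 89.493302
s_2 = 3.320000 - (89.493302)·(3.320000 - 3.090000)/(89.493302 - (59.166214)) = 2.641285; f(s_2) = 16.669944
s_3 = 2.641285 - (16.669944)·(2.641285 - 3.320000)/(16.669944 - (89.493302)) = 2.485920; f(s_3) = 6.189932

2.4859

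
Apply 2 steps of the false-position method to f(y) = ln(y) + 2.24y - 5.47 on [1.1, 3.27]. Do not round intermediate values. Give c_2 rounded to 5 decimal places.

f(1.100000) = -2.910690, f(3.270000) = 3.039590
step 1: c = 2.161496, f(c) = 0.142551 > 0 → new bracket [1.100000, 2.161496]
step 2: c = 2.111936, f(c) = 0.008342 > 0 → new bracket [1.100000, 2.111936]

2.11194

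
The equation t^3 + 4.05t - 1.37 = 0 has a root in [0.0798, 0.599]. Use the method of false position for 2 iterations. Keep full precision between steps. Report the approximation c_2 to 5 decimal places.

f(0.079800) = -1.046302, f(0.599000) = 1.270872
step 1: c = 0.314241, f(c) = -0.066295 < 0 → new bracket [0.314241, 0.599000]
step 2: c = 0.328359, f(c) = -0.004744 < 0 → new bracket [0.328359, 0.599000]

0.32836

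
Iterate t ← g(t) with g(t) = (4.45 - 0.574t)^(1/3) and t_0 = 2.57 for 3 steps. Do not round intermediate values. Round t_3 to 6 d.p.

1.528105

t_1 = g(2.570000) = 1.438203
t_2 = g(1.438203) = 1.536084
t_3 = g(1.536084) = 1.528105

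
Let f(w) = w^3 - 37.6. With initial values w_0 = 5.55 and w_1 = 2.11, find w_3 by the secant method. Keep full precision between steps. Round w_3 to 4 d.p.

Secant update: w_(k+1) = w_k − f(w_k)·(w_k − w_(k-1))/(f(w_k) − f(w_(k-1))).
f(w_0) = 133.353875, f(w_1) = -28.206069
w_2 = 2.110000 - (-28.206069)·(2.110000 - 5.550000)/(-28.206069 - (133.353875)) = 2.710575; f(w_2) = -17.684816
w_3 = 2.710575 - (-17.684816)·(2.710575 - 2.110000)/(-17.684816 - (-28.206069)) = 3.720061; f(w_3) = 13.881392

3.7201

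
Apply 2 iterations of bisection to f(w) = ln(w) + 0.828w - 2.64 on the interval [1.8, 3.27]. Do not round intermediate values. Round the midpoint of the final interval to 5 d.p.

f(1.800000) = -0.561813, f(3.270000) = 1.252350 (opposite signs)
step 1: m = 2.535000, f(m) = 0.389174 > 0 → root in [1.800000, 2.535000]
step 2: m = 2.167500, f(m) = -0.071736 < 0 → root in [2.167500, 2.535000]
Midpoint of [2.167500, 2.535000] = 2.351250

2.35125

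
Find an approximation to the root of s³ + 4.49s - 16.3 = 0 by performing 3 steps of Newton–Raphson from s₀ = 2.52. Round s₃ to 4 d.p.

f'(s) = 3s² + 4.49
s_0 = 2.520000: f = 11.017808, f' = 23.541200 → s_1 = 2.520000 - (11.017808)/(23.541200) = 2.051978
s_1 = 2.051978: f = 1.553462, f' = 17.121837 → s_2 = 2.051978 - (1.553462)/(17.121837) = 1.961248
s_2 = 1.961248: f = 0.049928, f' = 16.029479 → s_3 = 1.961248 - (0.049928)/(16.029479) = 1.958133

1.9581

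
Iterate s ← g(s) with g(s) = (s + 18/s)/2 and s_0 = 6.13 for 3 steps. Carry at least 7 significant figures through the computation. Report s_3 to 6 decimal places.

4.242651

s_1 = g(6.130000) = 4.533189
s_2 = g(4.533189) = 4.251952
s_3 = g(4.251952) = 4.242651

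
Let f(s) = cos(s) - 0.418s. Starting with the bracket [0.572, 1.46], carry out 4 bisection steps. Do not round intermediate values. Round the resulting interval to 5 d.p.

[1.07150, 1.12700]

f(0.572000) = 0.601724, f(1.460000) = -0.499710 (opposite signs)
step 1: m = 1.016000, f(m) = 0.102082 > 0 → root in [1.016000, 1.460000]
step 2: m = 1.238000, f(m) = -0.190797 < 0 → root in [1.016000, 1.238000]
step 3: m = 1.127000, f(m) = -0.041715 < 0 → root in [1.016000, 1.127000]
step 4: m = 1.071500, f(m) = 0.030921 > 0 → root in [1.071500, 1.127000]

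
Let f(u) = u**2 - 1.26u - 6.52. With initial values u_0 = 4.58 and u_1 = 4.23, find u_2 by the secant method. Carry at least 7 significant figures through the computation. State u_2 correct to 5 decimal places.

3.42959

f(u_0) = 8.685600, f(u_1) = 6.043100
u_2 = 4.230000 - (6.043100)·(4.230000 - 4.580000)/(6.043100 - (8.685600)) = 3.429589; f(u_2) = 0.920801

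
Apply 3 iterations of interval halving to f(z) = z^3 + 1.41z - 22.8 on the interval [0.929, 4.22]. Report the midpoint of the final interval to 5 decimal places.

2.78019

f(0.929000) = -20.688345, f(4.220000) = 58.301648 (opposite signs)
step 1: m = 2.574500, f(m) = -2.106040 < 0 → root in [2.574500, 4.220000]
step 2: m = 3.397250, f(m) = 21.198830 > 0 → root in [2.574500, 3.397250]
step 3: m = 2.985875, f(m) = 8.030502 > 0 → root in [2.574500, 2.985875]
Midpoint of [2.574500, 2.985875] = 2.780188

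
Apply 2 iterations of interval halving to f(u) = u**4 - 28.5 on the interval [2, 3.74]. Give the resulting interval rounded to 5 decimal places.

[2.00000, 2.43500]

f(2.000000) = -12.500000, f(3.740000) = 167.152954 (opposite signs)
step 1: m = 2.870000, f(m) = 39.346522 > 0 → root in [2.000000, 2.870000]
step 2: m = 2.435000, f(m) = 6.655709 > 0 → root in [2.000000, 2.435000]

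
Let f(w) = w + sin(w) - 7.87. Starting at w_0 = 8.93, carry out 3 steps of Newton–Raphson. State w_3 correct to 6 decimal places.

f'(w) = 1 + cos(w)
w_0 = 8.930000: f = 1.534836, f' = 0.119926 → w_1 = 8.930000 - (1.534836)/(0.119926) = -3.868212
w_1 = -3.868212: f = -11.073865, f' = 0.252575 → w_2 = -3.868212 - (-11.073865)/(0.252575) = 39.975610
w_2 = 39.975610: f = 32.866767, f' = 0.351432 → w_3 = 39.975610 - (32.866767)/(0.351432) = -53.546894

-53.546894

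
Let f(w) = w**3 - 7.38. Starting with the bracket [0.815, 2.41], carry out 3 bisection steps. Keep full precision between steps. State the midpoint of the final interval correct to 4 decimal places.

1.9116

f(0.815000) = -6.838657, f(2.410000) = 6.617521 (opposite signs)
step 1: m = 1.612500, f(m) = -3.187248 < 0 → root in [1.612500, 2.410000]
step 2: m = 2.011250, f(m) = 0.755761 > 0 → root in [1.612500, 2.011250]
step 3: m = 1.811875, f(m) = -1.431812 < 0 → root in [1.811875, 2.011250]
Midpoint of [1.811875, 2.011250] = 1.911563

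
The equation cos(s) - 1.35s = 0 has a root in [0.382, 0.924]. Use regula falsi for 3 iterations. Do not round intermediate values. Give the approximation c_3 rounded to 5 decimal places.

f(0.382000) = 0.412221, f(0.924000) = -0.644767
step 1: c = 0.593378, f(c) = 0.027997 > 0 → new bracket [0.593378, 0.924000]
step 2: c = 0.607136, f(c) = 0.001651 > 0 → new bracket [0.607136, 0.924000]
step 3: c = 0.607946, f(c) = 0.000096 > 0 → new bracket [0.607946, 0.924000]

0.60795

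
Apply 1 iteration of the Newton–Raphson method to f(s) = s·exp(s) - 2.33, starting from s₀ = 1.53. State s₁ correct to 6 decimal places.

f'(s) = (s + 1)·exp(s)
s_0 = 1.530000: f = 4.735811, f' = 11.683987 → s_1 = 1.530000 - (4.735811)/(11.683987) = 1.124675

1.124675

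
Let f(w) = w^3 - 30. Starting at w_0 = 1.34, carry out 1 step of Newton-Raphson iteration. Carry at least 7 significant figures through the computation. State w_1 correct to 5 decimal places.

Newton update: w ← w − f(w)/f'(w).
f'(w) = 3w^2
w_0 = 1.340000: f = -27.593896, f' = 5.386800 → w_1 = 1.340000 - (-27.593896)/(5.386800) = 6.462502

6.46250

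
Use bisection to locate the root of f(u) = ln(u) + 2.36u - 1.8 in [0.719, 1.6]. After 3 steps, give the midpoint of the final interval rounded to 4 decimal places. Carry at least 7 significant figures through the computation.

f(0.719000) = -0.433054, f(1.600000) = 2.446004 (opposite signs)
step 1: m = 1.159500, f(m) = 1.084409 > 0 → root in [0.719000, 1.159500]
step 2: m = 0.939250, f(m) = 0.353956 > 0 → root in [0.719000, 0.939250]
step 3: m = 0.829125, f(m) = -0.030649 < 0 → root in [0.829125, 0.939250]
Midpoint of [0.829125, 0.939250] = 0.884187

0.8842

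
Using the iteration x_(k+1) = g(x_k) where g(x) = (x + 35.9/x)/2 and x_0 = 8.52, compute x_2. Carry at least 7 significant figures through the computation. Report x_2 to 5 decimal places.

x_1 = g(8.520000) = 6.366808
x_2 = g(6.366808) = 6.002713

6.00271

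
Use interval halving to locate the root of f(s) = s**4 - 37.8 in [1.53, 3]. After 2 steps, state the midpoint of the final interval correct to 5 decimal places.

f(1.530000) = -32.320187, f(3.000000) = 43.200000 (opposite signs)
step 1: m = 2.265000, f(m) = -11.480791 < 0 → root in [2.265000, 3.000000]
step 2: m = 2.632500, f(m) = 10.225680 > 0 → root in [2.265000, 2.632500]
Midpoint of [2.265000, 2.632500] = 2.448750

2.44875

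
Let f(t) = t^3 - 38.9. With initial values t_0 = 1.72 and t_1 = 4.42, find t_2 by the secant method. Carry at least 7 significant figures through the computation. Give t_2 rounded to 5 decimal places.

f(t_0) = -33.811552, f(t_1) = 47.450888
t_2 = 4.420000 - (47.450888)·(4.420000 - 1.720000)/(47.450888 - (-33.811552)) = 2.843412; f(t_2) = -15.911040

2.84341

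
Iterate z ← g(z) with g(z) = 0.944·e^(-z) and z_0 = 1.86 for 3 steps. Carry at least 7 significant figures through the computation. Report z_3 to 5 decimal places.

0.41786

z_1 = g(1.860000) = 0.146955
z_2 = g(0.146955) = 0.814986
z_3 = g(0.814986) = 0.417857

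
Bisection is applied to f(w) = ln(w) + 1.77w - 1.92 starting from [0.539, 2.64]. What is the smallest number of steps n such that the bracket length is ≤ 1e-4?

15

Initial width b − a = 2.64 − 0.539 = 2.101000.
After n steps the width is (b−a)/2^n; need (b−a)/2^n ≤ 1e-4.
So n ≥ log₂(2.101000/1e-4) = log₂(21010.0000) ≈ 14.3588.
Hence n = 15.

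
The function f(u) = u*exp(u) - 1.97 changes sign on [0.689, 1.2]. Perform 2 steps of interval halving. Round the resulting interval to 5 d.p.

[0.81675, 0.94450]

f(0.689000) = -0.597703, f(1.200000) = 2.014140 (opposite signs)
step 1: m = 0.944500, f(m) = 0.458808 > 0 → root in [0.689000, 0.944500]
step 2: m = 0.816750, f(m) = -0.121586 < 0 → root in [0.816750, 0.944500]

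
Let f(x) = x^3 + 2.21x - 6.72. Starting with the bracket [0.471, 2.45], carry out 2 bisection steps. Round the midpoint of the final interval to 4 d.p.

f(0.471000) = -5.574603, f(2.450000) = 13.400625 (opposite signs)
step 1: m = 1.460500, f(m) = -0.376961 < 0 → root in [1.460500, 2.450000]
step 2: m = 1.955250, f(m) = 5.076028 > 0 → root in [1.460500, 1.955250]
Midpoint of [1.460500, 1.955250] = 1.707875

1.7079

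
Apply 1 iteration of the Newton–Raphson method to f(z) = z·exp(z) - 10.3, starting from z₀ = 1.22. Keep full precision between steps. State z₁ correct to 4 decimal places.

Newton update: z ← z − f(z)/f'(z).
f'(z) = (z + 1)·exp(z)
z_0 = 1.220000: f = -6.167631, f' = 7.519557 → z_1 = 1.220000 - (-6.167631)/(7.519557) = 2.040212

2.0402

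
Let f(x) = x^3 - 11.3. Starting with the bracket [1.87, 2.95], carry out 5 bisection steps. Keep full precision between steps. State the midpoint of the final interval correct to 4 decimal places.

2.2581

f(1.870000) = -4.760797, f(2.950000) = 14.372375 (opposite signs)
step 1: m = 2.410000, f(m) = 2.697521 > 0 → root in [1.870000, 2.410000]
step 2: m = 2.140000, f(m) = -1.499656 < 0 → root in [2.140000, 2.410000]
step 3: m = 2.275000, f(m) = 0.474547 > 0 → root in [2.140000, 2.275000]
step 4: m = 2.207500, f(m) = -0.542728 < 0 → root in [2.207500, 2.275000]
step 5: m = 2.241250, f(m) = -0.041749 < 0 → root in [2.241250, 2.275000]
Midpoint of [2.241250, 2.275000] = 2.258125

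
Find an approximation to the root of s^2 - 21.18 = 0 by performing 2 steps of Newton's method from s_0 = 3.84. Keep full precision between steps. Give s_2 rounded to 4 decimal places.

4.6028

f'(s) = 2s
s_0 = 3.840000: f = -6.434400, f' = 7.680000 → s_1 = 3.840000 - (-6.434400)/(7.680000) = 4.677812
s_1 = 4.677812: f = 0.701930, f' = 9.355625 → s_2 = 4.677812 - (0.701930)/(9.355625) = 4.602785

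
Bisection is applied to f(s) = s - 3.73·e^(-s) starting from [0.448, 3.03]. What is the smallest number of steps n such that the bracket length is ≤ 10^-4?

15

Initial width b − a = 3.03 − 0.448 = 2.582000.
After n steps the width is (b−a)/2^n; need (b−a)/2^n ≤ 10^-4.
So n ≥ log₂(2.582000/10^-4) = log₂(25820.0000) ≈ 14.6562.
Hence n = 15.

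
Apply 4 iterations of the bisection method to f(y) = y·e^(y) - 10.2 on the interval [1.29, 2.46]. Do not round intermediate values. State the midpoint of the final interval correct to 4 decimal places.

f(1.290000) = -5.513705, f(2.460000) = 18.593836 (opposite signs)
step 1: m = 1.875000, f(m) = 2.026536 > 0 → root in [1.290000, 1.875000]
step 2: m = 1.582500, f(m) = -2.497801 < 0 → root in [1.582500, 1.875000]
step 3: m = 1.728750, f(m) = -0.460901 < 0 → root in [1.728750, 1.875000]
step 4: m = 1.801875, f(m) = 0.721167 > 0 → root in [1.728750, 1.801875]
Midpoint of [1.728750, 1.801875] = 1.765312

1.7653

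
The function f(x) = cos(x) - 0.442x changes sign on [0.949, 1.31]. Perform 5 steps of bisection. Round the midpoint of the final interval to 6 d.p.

1.078734

f(0.949000) = 0.163038, f(1.310000) = -0.321170 (opposite signs)
step 1: m = 1.129500, f(m) = -0.072127 < 0 → root in [0.949000, 1.129500]
step 2: m = 1.039250, f(m) = 0.047518 > 0 → root in [1.039250, 1.129500]
step 3: m = 1.084375, f(m) = -0.011828 < 0 → root in [1.039250, 1.084375]
step 4: m = 1.061813, f(m) = 0.017969 > 0 → root in [1.061813, 1.084375]
step 5: m = 1.073094, f(m) = 0.003101 > 0 → root in [1.073094, 1.084375]
Midpoint of [1.073094, 1.084375] = 1.078734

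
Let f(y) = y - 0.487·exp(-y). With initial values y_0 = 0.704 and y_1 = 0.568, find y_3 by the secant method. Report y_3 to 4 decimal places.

Secant update: y_(k+1) = y_k − f(y_k)·(y_k − y_(k-1))/(f(y_k) − f(y_(k-1))).
f(y_0) = 0.463128, f(y_1) = 0.292038
y_2 = 0.568000 - (0.292038)·(0.568000 - 0.704000)/(0.292038 - (0.463128)) = 0.335859; f(y_2) = -0.012211
y_3 = 0.335859 - (-0.012211)·(0.335859 - 0.568000)/(-0.012211 - (0.292038)) = 0.345176; f(y_3) = 0.000334

0.3452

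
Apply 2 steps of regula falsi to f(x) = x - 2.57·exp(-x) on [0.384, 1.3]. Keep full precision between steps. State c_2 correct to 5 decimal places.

False-position update: c = (a·f(b) − b·f(a))/(f(b) − f(a)); replace the endpoint whose sign matches f(c).
f(0.384000) = -1.366508, f(1.300000) = 0.599593
step 1: c = 1.020651, f(c) = 0.094526 > 0 → new bracket [0.384000, 1.020651]
step 2: c = 0.979461, f(c) = 0.014392 > 0 → new bracket [0.384000, 0.979461]

0.97946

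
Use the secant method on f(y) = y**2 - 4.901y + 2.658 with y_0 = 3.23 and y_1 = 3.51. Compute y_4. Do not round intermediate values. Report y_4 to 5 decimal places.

4.26878

f(y_0) = -2.739330, f(y_1) = -2.224410
y_2 = 3.510000 - (-2.224410)·(3.510000 - 3.230000)/(-2.224410 - (-2.739330)) = 4.719576; f(y_2) = 1.801755
y_3 = 4.719576 - (1.801755)·(4.719576 - 3.510000)/(1.801755 - (-2.224410)) = 4.178277; f(y_3) = -0.361738
y_4 = 4.178277 - (-0.361738)·(4.178277 - 4.719576)/(-0.361738 - (1.801755)) = 4.268782; f(y_4) = -0.040799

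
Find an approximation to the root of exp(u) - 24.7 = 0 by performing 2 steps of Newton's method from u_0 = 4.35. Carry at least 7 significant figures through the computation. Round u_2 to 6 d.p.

3.298824

Newton update: u ← u − f(u)/f'(u).
f'(u) = exp(u)
u_0 = 4.350000: f = 52.778463, f' = 77.478463 → u_1 = 4.350000 - (52.778463)/(77.478463) = 3.668798
u_1 = 3.668798: f = 14.504764, f' = 39.204764 → u_2 = 3.668798 - (14.504764)/(39.204764) = 3.298824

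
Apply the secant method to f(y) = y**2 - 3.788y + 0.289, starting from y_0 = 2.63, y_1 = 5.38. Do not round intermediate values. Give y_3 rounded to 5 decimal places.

3.56377

f(y_0) = -2.756540, f(y_1) = 8.853960
y_2 = 5.380000 - (8.853960)·(5.380000 - 2.630000)/(8.853960 - (-2.756540)) = 3.282899; f(y_2) = -1.369195
y_3 = 3.282899 - (-1.369195)·(3.282899 - 5.380000)/(-1.369195 - (8.853960)) = 3.563765; f(y_3) = -0.510119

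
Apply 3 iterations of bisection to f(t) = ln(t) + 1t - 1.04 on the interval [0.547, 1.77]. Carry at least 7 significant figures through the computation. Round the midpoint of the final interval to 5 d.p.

1.08206

f(0.547000) = -1.096306, f(1.770000) = 1.300980 (opposite signs)
step 1: m = 1.158500, f(m) = 0.265626 > 0 → root in [0.547000, 1.158500]
step 2: m = 0.852750, f(m) = -0.346539 < 0 → root in [0.852750, 1.158500]
step 3: m = 1.005625, f(m) = -0.028766 < 0 → root in [1.005625, 1.158500]
Midpoint of [1.005625, 1.158500] = 1.082063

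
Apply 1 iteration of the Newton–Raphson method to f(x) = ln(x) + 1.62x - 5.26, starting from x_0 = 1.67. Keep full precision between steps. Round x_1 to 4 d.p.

f'(x) = 1/x + 1.62
x_0 = 1.670000: f = -2.041776, f' = 2.218802 → x_1 = 1.670000 - (-2.041776)/(2.218802) = 2.590216

2.5902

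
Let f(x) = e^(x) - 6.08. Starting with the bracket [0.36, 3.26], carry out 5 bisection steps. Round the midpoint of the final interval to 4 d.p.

1.7647

f(0.360000) = -4.646671, f(3.260000) = 19.969537 (opposite signs)
step 1: m = 1.810000, f(m) = 0.030447 > 0 → root in [0.360000, 1.810000]
step 2: m = 1.085000, f(m) = -3.120560 < 0 → root in [1.085000, 1.810000]
step 3: m = 1.447500, f(m) = -1.827530 < 0 → root in [1.447500, 1.810000]
step 4: m = 1.628750, f(m) = -0.982501 < 0 → root in [1.628750, 1.810000]
step 5: m = 1.719375, f(m) = -0.498961 < 0 → root in [1.719375, 1.810000]
Midpoint of [1.719375, 1.810000] = 1.764687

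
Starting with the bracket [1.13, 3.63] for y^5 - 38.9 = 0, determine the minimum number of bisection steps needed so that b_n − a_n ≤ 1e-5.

18

Initial width b − a = 3.63 − 1.13 = 2.500000.
After n steps the width is (b−a)/2^n; need (b−a)/2^n ≤ 1e-5.
So n ≥ log₂(2.500000/1e-5) = log₂(250000.0000) ≈ 17.9316.
Hence n = 18.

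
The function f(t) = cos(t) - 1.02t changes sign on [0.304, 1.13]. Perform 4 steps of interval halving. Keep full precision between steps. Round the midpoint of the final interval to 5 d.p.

f(0.304000) = 0.644067, f(1.130000) = -0.725940 (opposite signs)
step 1: m = 0.717000, f(m) = 0.022440 > 0 → root in [0.717000, 1.130000]
step 2: m = 0.923500, f(m) = -0.338938 < 0 → root in [0.717000, 0.923500]
step 3: m = 0.820250, f(m) = -0.154617 < 0 → root in [0.717000, 0.820250]
step 4: m = 0.768625, f(m) = -0.065130 < 0 → root in [0.717000, 0.768625]
Midpoint of [0.717000, 0.768625] = 0.742812

0.74281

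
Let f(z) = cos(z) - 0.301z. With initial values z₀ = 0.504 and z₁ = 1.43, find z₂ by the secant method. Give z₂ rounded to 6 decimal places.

1.165091

f(z_0) = 0.723954, f(z_1) = -0.290098
z_2 = 1.430000 - (-0.290098)·(1.430000 - 0.504000)/(-0.290098 - (0.723954)) = 1.165091; f(z_2) = 0.043974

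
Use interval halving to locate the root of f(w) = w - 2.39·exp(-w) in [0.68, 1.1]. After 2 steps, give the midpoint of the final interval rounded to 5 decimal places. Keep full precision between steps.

0.94250

f(0.680000) = -0.530815, f(1.100000) = 0.304438 (opposite signs)
step 1: m = 0.890000, f(m) = -0.091467 < 0 → root in [0.890000, 1.100000]
step 2: m = 0.995000, f(m) = 0.111361 > 0 → root in [0.890000, 0.995000]
Midpoint of [0.890000, 0.995000] = 0.942500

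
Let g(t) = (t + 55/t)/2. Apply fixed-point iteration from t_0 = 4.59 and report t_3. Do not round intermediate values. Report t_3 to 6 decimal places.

t_1 = g(4.590000) = 8.286285
t_2 = g(8.286285) = 7.461879
t_3 = g(7.461879) = 7.416338

7.416338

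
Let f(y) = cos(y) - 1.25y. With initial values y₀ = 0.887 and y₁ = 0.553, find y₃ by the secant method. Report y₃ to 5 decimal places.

0.64122

Secant update: y_(k+1) = y_k − f(y_k)·(y_k − y_(k-1))/(f(y_k) − f(y_(k-1))).
f(y_0) = -0.477010, f(y_1) = 0.159703
y_2 = 0.553000 - (0.159703)·(0.553000 - 0.887000)/(0.159703 - (-0.477010)) = 0.636775; f(y_2) = 0.008048
y_3 = 0.636775 - (0.008048)·(0.636775 - 0.553000)/(0.008048 - (0.159703)) = 0.641221; f(y_3) = -0.000161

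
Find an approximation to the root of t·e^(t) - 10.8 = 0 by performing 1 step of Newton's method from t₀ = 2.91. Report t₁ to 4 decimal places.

2.3162

f'(t) = (t + 1)·e^(t)
t_0 = 2.910000: f = 42.618284, f' = 71.775082 → t_1 = 2.910000 - (42.618284)/(71.775082) = 2.316225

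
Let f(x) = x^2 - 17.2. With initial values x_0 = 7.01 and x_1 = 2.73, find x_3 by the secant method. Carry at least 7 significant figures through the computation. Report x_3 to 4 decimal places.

4.2387

Secant update: x_(k+1) = x_k − f(x_k)·(x_k − x_(k-1))/(f(x_k) − f(x_(k-1))).
f(x_0) = 31.940100, f(x_1) = -9.747100
x_2 = 2.730000 - (-9.747100)·(2.730000 - 7.010000)/(-9.747100 - (31.940100)) = 3.730729; f(x_2) = -3.281661
x_3 = 3.730729 - (-3.281661)·(3.730729 - 2.730000)/(-3.281661 - (-9.747100)) = 4.238669; f(x_3) = 0.766313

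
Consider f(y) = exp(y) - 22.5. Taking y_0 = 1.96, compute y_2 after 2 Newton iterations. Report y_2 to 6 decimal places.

f'(y) = exp(y)
y_0 = 1.960000: f = -15.400673, f' = 7.099327 → y_1 = 1.960000 - (-15.400673)/(7.099327) = 4.129314
y_1 = 4.129314: f = 39.635313, f' = 62.135313 → y_2 = 4.129314 - (39.635313)/(62.135313) = 3.491427

3.491427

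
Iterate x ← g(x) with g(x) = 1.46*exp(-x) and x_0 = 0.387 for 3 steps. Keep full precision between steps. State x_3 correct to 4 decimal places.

x_1 = g(0.387000) = 0.991473
x_2 = g(0.991473) = 0.541703
x_3 = g(0.541703) = 0.849364

0.8494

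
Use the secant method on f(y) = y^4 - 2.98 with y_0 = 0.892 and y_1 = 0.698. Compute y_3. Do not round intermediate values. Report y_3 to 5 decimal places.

f(y_0) = -2.346919, f(y_1) = -2.742632
y_2 = 0.698000 - (-2.742632)·(0.698000 - 0.892000)/(-2.742632 - (-2.346919)) = 2.042586; f(y_2) = 14.426888
y_3 = 2.042586 - (14.426888)·(2.042586 - 0.698000)/(14.426888 - (-2.742632)) = 0.912782; f(y_3) = -2.285826

0.91278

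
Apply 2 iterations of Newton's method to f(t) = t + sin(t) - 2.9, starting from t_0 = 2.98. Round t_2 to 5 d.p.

Newton update: t ← t − f(t)/f'(t).
f'(t) = 1 + cos(t)
t_0 = 2.980000: f = 0.240890, f' = 0.013028 → t_1 = 2.980000 - (0.240890)/(0.013028) = -15.510615
t_1 = -15.510615: f = -18.606685, f' = 0.019410 → t_2 = -15.510615 - (-18.606685)/(0.019410) = 943.096405

943.09640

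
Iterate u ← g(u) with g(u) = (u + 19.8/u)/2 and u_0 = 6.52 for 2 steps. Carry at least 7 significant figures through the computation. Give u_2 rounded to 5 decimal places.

u_1 = g(6.520000) = 4.778405
u_2 = g(4.778405) = 4.461024

4.46102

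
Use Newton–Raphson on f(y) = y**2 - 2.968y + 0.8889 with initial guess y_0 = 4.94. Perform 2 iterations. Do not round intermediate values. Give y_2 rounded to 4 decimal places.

2.7854

f'(y) = 2y - 2.968
y_0 = 4.940000: f = 10.630580, f' = 6.912000 → y_1 = 4.940000 - (10.630580)/(6.912000) = 3.402011
y_1 = 3.402011: f = 2.365410, f' = 3.836022 → y_2 = 3.402011 - (2.365410)/(3.836022) = 2.785380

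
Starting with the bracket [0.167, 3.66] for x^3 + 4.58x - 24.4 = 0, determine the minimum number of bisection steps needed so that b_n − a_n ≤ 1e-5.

19

Initial width b − a = 3.66 − 0.167 = 3.493000.
After n steps the width is (b−a)/2^n; need (b−a)/2^n ≤ 1e-5.
So n ≥ log₂(3.493000/1e-5) = log₂(349300.0000) ≈ 18.4141.
Hence n = 19.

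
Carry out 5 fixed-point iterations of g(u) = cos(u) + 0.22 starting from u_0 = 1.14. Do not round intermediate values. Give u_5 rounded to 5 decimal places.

0.79497

u_1 = g(1.140000) = 0.637595
u_2 = g(0.637595) = 1.023530
u_3 = g(1.023530) = 0.740355
u_4 = g(0.740355) = 0.958229
u_5 = g(0.958229) = 0.794970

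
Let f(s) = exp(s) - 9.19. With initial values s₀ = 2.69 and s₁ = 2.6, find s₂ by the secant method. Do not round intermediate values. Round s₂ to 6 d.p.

2.296644

f(s_0) = 5.541676, f(s_1) = 4.273738
s_2 = 2.600000 - (4.273738)·(2.600000 - 2.690000)/(4.273738 - (5.541676)) = 2.296644; f(s_2) = 0.750766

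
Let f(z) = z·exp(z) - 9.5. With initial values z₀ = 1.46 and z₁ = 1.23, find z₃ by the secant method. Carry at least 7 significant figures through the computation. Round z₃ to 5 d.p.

1.67601

Secant update: z_(k+1) = z_k − f(z_k)·(z_k − z_(k-1))/(f(z_k) − f(z_(k-1))).
f(z_0) = -3.213299, f(z_1) = -5.291888
z_2 = 1.230000 - (-5.291888)·(1.230000 - 1.460000)/(-5.291888 - (-3.213299)) = 1.815558; f(z_2) = 1.655703
z_3 = 1.815558 - (1.655703)·(1.815558 - 1.230000)/(1.655703 - (-5.291888)) = 1.676012; f(z_3) = -0.543059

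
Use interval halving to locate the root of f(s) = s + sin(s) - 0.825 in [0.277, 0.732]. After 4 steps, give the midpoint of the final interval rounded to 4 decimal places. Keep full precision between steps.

f(0.277000) = -0.274529, f(0.732000) = 0.575359 (opposite signs)
step 1: m = 0.504500, f(m) = 0.162870 > 0 → root in [0.277000, 0.504500]
step 2: m = 0.390750, f(m) = -0.053368 < 0 → root in [0.390750, 0.504500]
step 3: m = 0.447625, f(m) = 0.055451 > 0 → root in [0.390750, 0.447625]
step 4: m = 0.419187, f(m) = 0.001206 > 0 → root in [0.390750, 0.419187]
Midpoint of [0.390750, 0.419187] = 0.404969

0.4050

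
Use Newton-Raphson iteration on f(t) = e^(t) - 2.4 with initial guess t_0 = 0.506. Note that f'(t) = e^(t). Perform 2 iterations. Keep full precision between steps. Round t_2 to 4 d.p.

0.8784

Newton update: t ← t − f(t)/f'(t).
t_0 = 0.506000: f = -0.741357, f' = 1.658643 → t_1 = 0.506000 - (-0.741357)/(1.658643) = 0.952966
t_1 = 0.952966: f = 0.193389, f' = 2.593389 → t_2 = 0.952966 - (0.193389)/(2.593389) = 0.878396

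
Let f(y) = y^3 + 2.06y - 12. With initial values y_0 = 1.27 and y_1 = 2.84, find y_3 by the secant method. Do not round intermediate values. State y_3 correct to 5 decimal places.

1.91654

f(y_0) = -7.335417, f(y_1) = 16.756704
y_2 = 2.840000 - (16.756704)·(2.840000 - 1.270000)/(16.756704 - (-7.335417)) = 1.748024; f(y_2) = -3.057833
y_3 = 1.748024 - (-3.057833)·(1.748024 - 2.840000)/(-3.057833 - (16.756704)) = 1.916540; f(y_3) = -1.012230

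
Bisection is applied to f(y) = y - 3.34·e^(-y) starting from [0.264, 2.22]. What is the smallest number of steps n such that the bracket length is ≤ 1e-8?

28

Initial width b − a = 2.22 − 0.264 = 1.956000.
After n steps the width is (b−a)/2^n; need (b−a)/2^n ≤ 1e-8.
So n ≥ log₂(1.956000/1e-8) = log₂(195600000.0000) ≈ 27.5433.
Hence n = 28.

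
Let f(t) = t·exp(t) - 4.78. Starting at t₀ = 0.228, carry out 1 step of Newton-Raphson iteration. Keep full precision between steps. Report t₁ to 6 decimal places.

3.141252

f'(t) = (t + 1)·exp(t)
t_0 = 0.228000: f = -4.493613, f' = 1.542473 → t_1 = 0.228000 - (-4.493613)/(1.542473) = 3.141252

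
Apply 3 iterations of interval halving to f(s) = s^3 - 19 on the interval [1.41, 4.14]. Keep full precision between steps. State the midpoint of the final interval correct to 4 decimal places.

2.6044

f(1.410000) = -16.196779, f(4.140000) = 51.957944 (opposite signs)
step 1: m = 2.775000, f(m) = 2.369234 > 0 → root in [1.410000, 2.775000]
step 2: m = 2.092500, f(m) = -9.837871 < 0 → root in [2.092500, 2.775000]
step 3: m = 2.433750, f(m) = -4.584560 < 0 → root in [2.433750, 2.775000]
Midpoint of [2.433750, 2.775000] = 2.604375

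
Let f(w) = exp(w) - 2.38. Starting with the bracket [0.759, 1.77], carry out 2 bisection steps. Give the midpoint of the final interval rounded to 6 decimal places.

f(0.759000) = -0.243861, f(1.770000) = 3.490853 (opposite signs)
step 1: m = 1.264500, f(m) = 1.161322 > 0 → root in [0.759000, 1.264500]
step 2: m = 1.011750, f(m) = 0.370410 > 0 → root in [0.759000, 1.011750]
Midpoint of [0.759000, 1.011750] = 0.885375

0.885375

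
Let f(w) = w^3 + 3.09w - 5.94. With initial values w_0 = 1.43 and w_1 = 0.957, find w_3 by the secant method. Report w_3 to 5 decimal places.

1.26984

f(w_0) = 1.402907, f(w_1) = -2.106403
w_2 = 0.957000 - (-2.106403)·(0.957000 - 1.430000)/(-2.106403 - (1.402907)) = 1.240910; f(w_2) = -0.194763
w_3 = 1.240910 - (-0.194763)·(1.240910 - 0.957000)/(-0.194763 - (-2.106403)) = 1.269836; f(w_3) = 0.031379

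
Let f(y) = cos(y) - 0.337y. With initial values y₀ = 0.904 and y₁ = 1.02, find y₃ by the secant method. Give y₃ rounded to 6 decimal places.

1.166485

f(y_0) = 0.313824, f(y_1) = 0.179626
y_2 = 1.020000 - (0.179626)·(1.020000 - 0.904000)/(0.179626 - (0.313824)) = 1.175268; f(y_2) = -0.010769
y_3 = 1.175268 - (-0.010769)·(1.175268 - 1.020000)/(-0.010769 - (0.179626)) = 1.166485; f(y_3) = 0.000280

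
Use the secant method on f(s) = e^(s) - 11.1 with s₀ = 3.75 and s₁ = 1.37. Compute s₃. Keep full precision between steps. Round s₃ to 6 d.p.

2.817842

f(s_0) = 31.421082, f(s_1) = -7.164649
s_2 = 1.370000 - (-7.164649)·(1.370000 - 3.750000)/(-7.164649 - (31.421082)) = 1.811922; f(s_2) = -4.977800
s_3 = 1.811922 - (-4.977800)·(1.811922 - 1.370000)/(-4.977800 - (-7.164649)) = 2.817842; f(s_3) = 5.640688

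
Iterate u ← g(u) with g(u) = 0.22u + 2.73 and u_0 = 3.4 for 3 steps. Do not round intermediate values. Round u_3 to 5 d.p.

u_1 = g(3.400000) = 3.478000
u_2 = g(3.478000) = 3.495160
u_3 = g(3.495160) = 3.498935

3.49894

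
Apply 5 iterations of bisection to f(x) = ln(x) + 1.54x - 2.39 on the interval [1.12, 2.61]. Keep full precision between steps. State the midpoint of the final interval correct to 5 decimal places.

f(1.120000) = -0.551871, f(2.610000) = 2.588750 (opposite signs)
step 1: m = 1.865000, f(m) = 1.105361 > 0 → root in [1.120000, 1.865000]
step 2: m = 1.492500, f(m) = 0.308903 > 0 → root in [1.120000, 1.492500]
step 3: m = 1.306250, f(m) = -0.111215 < 0 → root in [1.306250, 1.492500]
step 4: m = 1.399375, f(m) = 0.101063 > 0 → root in [1.306250, 1.399375]
step 5: m = 1.352813, f(m) = -0.004483 < 0 → root in [1.352813, 1.399375]
Midpoint of [1.352813, 1.399375] = 1.376094

1.37609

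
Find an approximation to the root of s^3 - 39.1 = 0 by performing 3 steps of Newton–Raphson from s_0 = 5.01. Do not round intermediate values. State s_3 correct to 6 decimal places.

Newton update: s ← s − f(s)/f'(s).
f'(s) = 3s^2
s_0 = 5.010000: f = 86.651501, f' = 75.300300 → s_1 = 5.010000 - (86.651501)/(75.300300) = 3.859254
s_1 = 3.859254: f = 18.379128, f' = 44.681530 → s_2 = 3.859254 - (18.379128)/(44.681530) = 3.447918
s_2 = 3.447918: f = 1.889331, f' = 35.664418 → s_3 = 3.447918 - (1.889331)/(35.664418) = 3.394943

3.394943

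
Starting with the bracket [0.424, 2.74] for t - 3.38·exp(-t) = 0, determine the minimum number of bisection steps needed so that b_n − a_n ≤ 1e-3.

Initial width b − a = 2.74 − 0.424 = 2.316000.
After n steps the width is (b−a)/2^n; need (b−a)/2^n ≤ 1e-3.
So n ≥ log₂(2.316000/1e-3) = log₂(2316.0000) ≈ 11.1774.
Hence n = 12.

12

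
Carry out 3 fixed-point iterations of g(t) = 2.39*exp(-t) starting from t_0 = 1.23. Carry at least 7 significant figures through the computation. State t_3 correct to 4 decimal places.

t_1 = g(1.230000) = 0.698579
t_2 = g(0.698579) = 1.188526
t_3 = g(1.188526) = 0.728161

0.7282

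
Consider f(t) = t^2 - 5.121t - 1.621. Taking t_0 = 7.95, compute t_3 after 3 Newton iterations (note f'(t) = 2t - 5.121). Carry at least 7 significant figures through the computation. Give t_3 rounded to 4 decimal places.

t_0 = 7.950000: f = 20.869550, f' = 10.779000 → t_1 = 7.950000 - (20.869550)/(10.779000) = 6.013870
t_1 = 6.013870: f = 3.748601, f' = 6.906739 → t_2 = 6.013870 - (3.748601)/(6.906739) = 5.471124
t_2 = 5.471124: f = 0.294573, f' = 5.821248 → t_3 = 5.471124 - (0.294573)/(5.821248) = 5.420521

5.4205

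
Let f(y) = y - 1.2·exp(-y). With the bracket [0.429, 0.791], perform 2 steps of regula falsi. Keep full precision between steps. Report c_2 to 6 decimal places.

0.635823

f(0.429000) = -0.352392, f(0.791000) = 0.246931
step 1: c = 0.641850, f(c) = 0.010269 > 0 → new bracket [0.429000, 0.641850]
step 2: c = 0.635823, f(c) = 0.000424 > 0 → new bracket [0.429000, 0.635823]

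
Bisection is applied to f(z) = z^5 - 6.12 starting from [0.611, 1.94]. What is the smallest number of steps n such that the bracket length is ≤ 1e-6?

21

Initial width b − a = 1.94 − 0.611 = 1.329000.
After n steps the width is (b−a)/2^n; need (b−a)/2^n ≤ 1e-6.
So n ≥ log₂(1.329000/1e-6) = log₂(1329000.0000) ≈ 20.3419.
Hence n = 21.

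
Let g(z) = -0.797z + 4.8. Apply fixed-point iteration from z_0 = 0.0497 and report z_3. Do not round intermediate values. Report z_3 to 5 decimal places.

z_1 = g(0.049700) = 4.760389
z_2 = g(4.760389) = 1.005970
z_3 = g(1.005970) = 3.998242

3.99824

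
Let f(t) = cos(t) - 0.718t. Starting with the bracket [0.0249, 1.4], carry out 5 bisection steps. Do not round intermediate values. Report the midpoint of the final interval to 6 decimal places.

f(0.024900) = 0.981812, f(1.400000) = -0.835233 (opposite signs)
step 1: m = 0.712450, f(m) = 0.245224 > 0 → root in [0.712450, 1.400000]
step 2: m = 1.056225, f(m) = -0.266208 < 0 → root in [0.712450, 1.056225]
step 3: m = 0.884337, f(m) = -0.001152 < 0 → root in [0.712450, 0.884337]
step 4: m = 0.798394, f(m) = 0.124611 > 0 → root in [0.798394, 0.884337]
step 5: m = 0.841366, f(m) = 0.062345 > 0 → root in [0.841366, 0.884337]
Midpoint of [0.841366, 0.884337] = 0.862852

0.862852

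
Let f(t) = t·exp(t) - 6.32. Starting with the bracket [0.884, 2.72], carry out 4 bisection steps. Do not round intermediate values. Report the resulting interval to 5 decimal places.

f(0.884000) = -4.180223, f(2.720000) = 34.970477 (opposite signs)
step 1: m = 1.802000, f(m) = 4.603289 > 0 → root in [0.884000, 1.802000]
step 2: m = 1.343000, f(m) = -1.175615 < 0 → root in [1.343000, 1.802000]
step 3: m = 1.572500, f(m) = 1.257374 > 0 → root in [1.343000, 1.572500]
step 4: m = 1.457750, f(m) = -0.057095 < 0 → root in [1.457750, 1.572500]

[1.45775, 1.57250]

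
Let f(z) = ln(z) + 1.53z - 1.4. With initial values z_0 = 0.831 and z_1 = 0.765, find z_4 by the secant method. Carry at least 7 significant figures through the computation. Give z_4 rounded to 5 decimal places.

f(z_0) = -0.313695, f(z_1) = -0.497429
z_2 = 0.765000 - (-0.497429)·(0.765000 - 0.831000)/(-0.497429 - (-0.313695)) = 0.943684; f(z_2) = -0.014127
z_3 = 0.943684 - (-0.014127)·(0.943684 - 0.765000)/(-0.014127 - (-0.497429)) = 0.948907; f(z_3) = -0.000616
z_4 = 0.948907 - (-0.000616)·(0.948907 - 0.943684)/(-0.000616 - (-0.014127)) = 0.949145; f(z_4) = -0.000001

0.94915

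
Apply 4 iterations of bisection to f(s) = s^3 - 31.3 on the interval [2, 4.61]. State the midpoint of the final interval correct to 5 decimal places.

3.22344

f(2.000000) = -23.300000, f(4.610000) = 66.672181 (opposite signs)
step 1: m = 3.305000, f(m) = 4.800598 > 0 → root in [2.000000, 3.305000]
step 2: m = 2.652500, f(m) = -12.637657 < 0 → root in [2.652500, 3.305000]
step 3: m = 2.978750, f(m) = -4.869696 < 0 → root in [2.978750, 3.305000]
step 4: m = 3.141875, f(m) = -0.285363 < 0 → root in [3.141875, 3.305000]
Midpoint of [3.141875, 3.305000] = 3.223438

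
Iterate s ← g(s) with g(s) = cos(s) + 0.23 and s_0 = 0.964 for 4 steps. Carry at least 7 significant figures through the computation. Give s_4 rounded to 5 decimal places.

s_1 = g(0.964000) = 0.800239
s_2 = g(0.800239) = 0.926535
s_3 = g(0.926535) = 0.830608
s_4 = g(0.830608) = 0.904427

0.90443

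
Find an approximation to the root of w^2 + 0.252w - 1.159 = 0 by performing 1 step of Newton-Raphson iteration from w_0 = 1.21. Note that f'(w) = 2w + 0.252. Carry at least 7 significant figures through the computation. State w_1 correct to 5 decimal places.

w_0 = 1.210000: f = 0.610020, f' = 2.672000 → w_1 = 1.210000 - (0.610020)/(2.672000) = 0.981699

0.98170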